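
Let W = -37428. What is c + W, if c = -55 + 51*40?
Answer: -35443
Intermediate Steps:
c = 1985 (c = -55 + 2040 = 1985)
c + W = 1985 - 37428 = -35443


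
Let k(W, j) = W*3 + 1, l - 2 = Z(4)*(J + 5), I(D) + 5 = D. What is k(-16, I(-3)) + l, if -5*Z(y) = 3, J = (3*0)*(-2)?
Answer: -48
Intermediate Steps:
I(D) = -5 + D
J = 0 (J = 0*(-2) = 0)
Z(y) = -3/5 (Z(y) = -1/5*3 = -3/5)
l = -1 (l = 2 - 3*(0 + 5)/5 = 2 - 3/5*5 = 2 - 3 = -1)
k(W, j) = 1 + 3*W (k(W, j) = 3*W + 1 = 1 + 3*W)
k(-16, I(-3)) + l = (1 + 3*(-16)) - 1 = (1 - 48) - 1 = -47 - 1 = -48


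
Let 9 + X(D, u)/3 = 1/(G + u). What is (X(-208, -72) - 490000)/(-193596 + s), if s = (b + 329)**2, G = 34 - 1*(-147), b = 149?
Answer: -272515/19402 ≈ -14.046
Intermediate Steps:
G = 181 (G = 34 + 147 = 181)
X(D, u) = -27 + 3/(181 + u)
s = 228484 (s = (149 + 329)**2 = 478**2 = 228484)
(X(-208, -72) - 490000)/(-193596 + s) = (3*(-1628 - 9*(-72))/(181 - 72) - 490000)/(-193596 + 228484) = (3*(-1628 + 648)/109 - 490000)/34888 = (3*(1/109)*(-980) - 490000)*(1/34888) = (-2940/109 - 490000)*(1/34888) = -53412940/109*1/34888 = -272515/19402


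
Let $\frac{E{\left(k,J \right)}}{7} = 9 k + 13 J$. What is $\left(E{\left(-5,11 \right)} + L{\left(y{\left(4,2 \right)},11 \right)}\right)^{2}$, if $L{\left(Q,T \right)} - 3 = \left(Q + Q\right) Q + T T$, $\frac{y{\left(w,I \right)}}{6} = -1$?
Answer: $777924$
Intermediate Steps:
$E{\left(k,J \right)} = 63 k + 91 J$ ($E{\left(k,J \right)} = 7 \left(9 k + 13 J\right) = 63 k + 91 J$)
$y{\left(w,I \right)} = -6$ ($y{\left(w,I \right)} = 6 \left(-1\right) = -6$)
$L{\left(Q,T \right)} = 3 + T^{2} + 2 Q^{2}$ ($L{\left(Q,T \right)} = 3 + \left(\left(Q + Q\right) Q + T T\right) = 3 + \left(2 Q Q + T^{2}\right) = 3 + \left(2 Q^{2} + T^{2}\right) = 3 + \left(T^{2} + 2 Q^{2}\right) = 3 + T^{2} + 2 Q^{2}$)
$\left(E{\left(-5,11 \right)} + L{\left(y{\left(4,2 \right)},11 \right)}\right)^{2} = \left(\left(63 \left(-5\right) + 91 \cdot 11\right) + \left(3 + 11^{2} + 2 \left(-6\right)^{2}\right)\right)^{2} = \left(\left(-315 + 1001\right) + \left(3 + 121 + 2 \cdot 36\right)\right)^{2} = \left(686 + \left(3 + 121 + 72\right)\right)^{2} = \left(686 + 196\right)^{2} = 882^{2} = 777924$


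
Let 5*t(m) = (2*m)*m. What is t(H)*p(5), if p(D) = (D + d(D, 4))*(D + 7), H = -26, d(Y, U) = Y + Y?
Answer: 48672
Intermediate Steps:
d(Y, U) = 2*Y
p(D) = 3*D*(7 + D) (p(D) = (D + 2*D)*(D + 7) = (3*D)*(7 + D) = 3*D*(7 + D))
t(m) = 2*m²/5 (t(m) = ((2*m)*m)/5 = (2*m²)/5 = 2*m²/5)
t(H)*p(5) = ((⅖)*(-26)²)*(3*5*(7 + 5)) = ((⅖)*676)*(3*5*12) = (1352/5)*180 = 48672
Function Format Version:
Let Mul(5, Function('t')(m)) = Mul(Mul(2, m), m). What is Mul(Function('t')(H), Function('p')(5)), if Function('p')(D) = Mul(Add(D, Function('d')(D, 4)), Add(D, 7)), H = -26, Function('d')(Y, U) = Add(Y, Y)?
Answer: 48672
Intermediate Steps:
Function('d')(Y, U) = Mul(2, Y)
Function('p')(D) = Mul(3, D, Add(7, D)) (Function('p')(D) = Mul(Add(D, Mul(2, D)), Add(D, 7)) = Mul(Mul(3, D), Add(7, D)) = Mul(3, D, Add(7, D)))
Function('t')(m) = Mul(Rational(2, 5), Pow(m, 2)) (Function('t')(m) = Mul(Rational(1, 5), Mul(Mul(2, m), m)) = Mul(Rational(1, 5), Mul(2, Pow(m, 2))) = Mul(Rational(2, 5), Pow(m, 2)))
Mul(Function('t')(H), Function('p')(5)) = Mul(Mul(Rational(2, 5), Pow(-26, 2)), Mul(3, 5, Add(7, 5))) = Mul(Mul(Rational(2, 5), 676), Mul(3, 5, 12)) = Mul(Rational(1352, 5), 180) = 48672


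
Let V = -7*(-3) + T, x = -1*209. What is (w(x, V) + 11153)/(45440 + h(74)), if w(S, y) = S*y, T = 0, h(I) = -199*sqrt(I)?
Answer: 153678080/1030931563 + 673018*sqrt(74)/1030931563 ≈ 0.15468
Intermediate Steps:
x = -209
V = 21 (V = -7*(-3) + 0 = 21 + 0 = 21)
(w(x, V) + 11153)/(45440 + h(74)) = (-209*21 + 11153)/(45440 - 199*sqrt(74)) = (-4389 + 11153)/(45440 - 199*sqrt(74)) = 6764/(45440 - 199*sqrt(74))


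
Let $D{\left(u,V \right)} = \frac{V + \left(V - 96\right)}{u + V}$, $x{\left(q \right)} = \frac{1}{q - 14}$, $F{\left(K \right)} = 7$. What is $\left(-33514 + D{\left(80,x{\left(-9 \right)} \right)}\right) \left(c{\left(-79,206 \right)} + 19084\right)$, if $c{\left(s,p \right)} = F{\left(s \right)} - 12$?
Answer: $- \frac{1175923786024}{1839} \approx -6.3944 \cdot 10^{8}$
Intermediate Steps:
$x{\left(q \right)} = \frac{1}{-14 + q}$
$c{\left(s,p \right)} = -5$ ($c{\left(s,p \right)} = 7 - 12 = -5$)
$D{\left(u,V \right)} = \frac{-96 + 2 V}{V + u}$ ($D{\left(u,V \right)} = \frac{V + \left(-96 + V\right)}{V + u} = \frac{-96 + 2 V}{V + u}$)
$\left(-33514 + D{\left(80,x{\left(-9 \right)} \right)}\right) \left(c{\left(-79,206 \right)} + 19084\right) = \left(-33514 + \frac{2 \left(-48 + \frac{1}{-14 - 9}\right)}{\frac{1}{-14 - 9} + 80}\right) \left(-5 + 19084\right) = \left(-33514 + \frac{2 \left(-48 + \frac{1}{-23}\right)}{\frac{1}{-23} + 80}\right) 19079 = \left(-33514 + \frac{2 \left(-48 - \frac{1}{23}\right)}{- \frac{1}{23} + 80}\right) 19079 = \left(-33514 + 2 \frac{1}{\frac{1839}{23}} \left(- \frac{1105}{23}\right)\right) 19079 = \left(-33514 + 2 \cdot \frac{23}{1839} \left(- \frac{1105}{23}\right)\right) 19079 = \left(-33514 - \frac{2210}{1839}\right) 19079 = \left(- \frac{61634456}{1839}\right) 19079 = - \frac{1175923786024}{1839}$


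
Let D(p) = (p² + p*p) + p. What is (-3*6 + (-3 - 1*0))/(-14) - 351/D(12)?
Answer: 33/100 ≈ 0.33000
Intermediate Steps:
D(p) = p + 2*p² (D(p) = (p² + p²) + p = 2*p² + p = p + 2*p²)
(-3*6 + (-3 - 1*0))/(-14) - 351/D(12) = (-3*6 + (-3 - 1*0))/(-14) - 351*1/(12*(1 + 2*12)) = (-1*18 + (-3 + 0))*(-1/14) - 351*1/(12*(1 + 24)) = (-18 - 3)*(-1/14) - 351/(12*25) = -21*(-1/14) - 351/300 = 3/2 - 351*1/300 = 3/2 - 117/100 = 33/100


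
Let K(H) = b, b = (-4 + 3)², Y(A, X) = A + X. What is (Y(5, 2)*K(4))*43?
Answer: 301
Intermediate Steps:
b = 1 (b = (-1)² = 1)
K(H) = 1
(Y(5, 2)*K(4))*43 = ((5 + 2)*1)*43 = (7*1)*43 = 7*43 = 301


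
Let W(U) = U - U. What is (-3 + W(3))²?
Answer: 9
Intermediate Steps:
W(U) = 0
(-3 + W(3))² = (-3 + 0)² = (-3)² = 9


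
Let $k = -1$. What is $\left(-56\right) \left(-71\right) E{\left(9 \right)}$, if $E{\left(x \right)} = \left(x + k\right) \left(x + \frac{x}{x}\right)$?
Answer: $318080$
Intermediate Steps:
$E{\left(x \right)} = \left(1 + x\right) \left(-1 + x\right)$ ($E{\left(x \right)} = \left(x - 1\right) \left(x + \frac{x}{x}\right) = \left(-1 + x\right) \left(x + 1\right) = \left(-1 + x\right) \left(1 + x\right) = \left(1 + x\right) \left(-1 + x\right)$)
$\left(-56\right) \left(-71\right) E{\left(9 \right)} = \left(-56\right) \left(-71\right) \left(-1 + 9^{2}\right) = 3976 \left(-1 + 81\right) = 3976 \cdot 80 = 318080$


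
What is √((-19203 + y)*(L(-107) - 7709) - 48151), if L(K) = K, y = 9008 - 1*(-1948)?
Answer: √64410401 ≈ 8025.6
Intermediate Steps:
y = 10956 (y = 9008 + 1948 = 10956)
√((-19203 + y)*(L(-107) - 7709) - 48151) = √((-19203 + 10956)*(-107 - 7709) - 48151) = √(-8247*(-7816) - 48151) = √(64458552 - 48151) = √64410401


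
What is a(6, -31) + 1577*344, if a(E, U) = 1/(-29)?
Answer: 15732151/29 ≈ 5.4249e+5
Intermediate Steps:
a(E, U) = -1/29
a(6, -31) + 1577*344 = -1/29 + 1577*344 = -1/29 + 542488 = 15732151/29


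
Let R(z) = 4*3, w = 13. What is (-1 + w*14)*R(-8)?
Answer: 2172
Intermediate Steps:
R(z) = 12
(-1 + w*14)*R(-8) = (-1 + 13*14)*12 = (-1 + 182)*12 = 181*12 = 2172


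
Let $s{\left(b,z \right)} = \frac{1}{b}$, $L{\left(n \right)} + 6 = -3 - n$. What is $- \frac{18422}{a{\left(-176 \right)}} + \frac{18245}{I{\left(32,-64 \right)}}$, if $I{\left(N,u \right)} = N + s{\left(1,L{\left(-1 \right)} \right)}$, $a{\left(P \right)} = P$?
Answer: $\frac{173593}{264} \approx 657.55$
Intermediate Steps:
$L{\left(n \right)} = -9 - n$ ($L{\left(n \right)} = -6 - \left(3 + n\right) = -9 - n$)
$I{\left(N,u \right)} = 1 + N$ ($I{\left(N,u \right)} = N + 1^{-1} = N + 1 = 1 + N$)
$- \frac{18422}{a{\left(-176 \right)}} + \frac{18245}{I{\left(32,-64 \right)}} = - \frac{18422}{-176} + \frac{18245}{1 + 32} = \left(-18422\right) \left(- \frac{1}{176}\right) + \frac{18245}{33} = \frac{9211}{88} + 18245 \cdot \frac{1}{33} = \frac{9211}{88} + \frac{18245}{33} = \frac{173593}{264}$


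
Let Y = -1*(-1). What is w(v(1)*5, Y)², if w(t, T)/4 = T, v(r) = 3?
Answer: 16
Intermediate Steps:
Y = 1
w(t, T) = 4*T
w(v(1)*5, Y)² = (4*1)² = 4² = 16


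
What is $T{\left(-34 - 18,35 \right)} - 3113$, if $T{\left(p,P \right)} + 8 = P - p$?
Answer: $-3034$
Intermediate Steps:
$T{\left(p,P \right)} = -8 + P - p$ ($T{\left(p,P \right)} = -8 + \left(P - p\right) = -8 + P - p$)
$T{\left(-34 - 18,35 \right)} - 3113 = \left(-8 + 35 - \left(-34 - 18\right)\right) - 3113 = \left(-8 + 35 - -52\right) - 3113 = \left(-8 + 35 + 52\right) - 3113 = 79 - 3113 = -3034$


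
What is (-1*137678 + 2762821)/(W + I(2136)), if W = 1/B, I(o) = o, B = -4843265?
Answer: 12714263211895/10345214039 ≈ 1229.0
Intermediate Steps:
W = -1/4843265 (W = 1/(-4843265) = -1/4843265 ≈ -2.0647e-7)
(-1*137678 + 2762821)/(W + I(2136)) = (-1*137678 + 2762821)/(-1/4843265 + 2136) = (-137678 + 2762821)/(10345214039/4843265) = 2625143*(4843265/10345214039) = 12714263211895/10345214039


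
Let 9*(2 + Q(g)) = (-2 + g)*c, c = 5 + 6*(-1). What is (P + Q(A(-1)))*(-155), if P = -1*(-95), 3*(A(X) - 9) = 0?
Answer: -128650/9 ≈ -14294.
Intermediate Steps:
c = -1 (c = 5 - 6 = -1)
A(X) = 9 (A(X) = 9 + (⅓)*0 = 9 + 0 = 9)
Q(g) = -16/9 - g/9 (Q(g) = -2 + ((-2 + g)*(-1))/9 = -2 + (2 - g)/9 = -2 + (2/9 - g/9) = -16/9 - g/9)
P = 95
(P + Q(A(-1)))*(-155) = (95 + (-16/9 - ⅑*9))*(-155) = (95 + (-16/9 - 1))*(-155) = (95 - 25/9)*(-155) = (830/9)*(-155) = -128650/9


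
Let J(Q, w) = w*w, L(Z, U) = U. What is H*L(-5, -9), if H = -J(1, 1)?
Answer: 9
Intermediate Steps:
J(Q, w) = w**2
H = -1 (H = -1*1**2 = -1*1 = -1)
H*L(-5, -9) = -1*(-9) = 9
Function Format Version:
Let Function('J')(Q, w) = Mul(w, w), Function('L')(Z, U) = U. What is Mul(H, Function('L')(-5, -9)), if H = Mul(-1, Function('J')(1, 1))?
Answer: 9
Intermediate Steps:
Function('J')(Q, w) = Pow(w, 2)
H = -1 (H = Mul(-1, Pow(1, 2)) = Mul(-1, 1) = -1)
Mul(H, Function('L')(-5, -9)) = Mul(-1, -9) = 9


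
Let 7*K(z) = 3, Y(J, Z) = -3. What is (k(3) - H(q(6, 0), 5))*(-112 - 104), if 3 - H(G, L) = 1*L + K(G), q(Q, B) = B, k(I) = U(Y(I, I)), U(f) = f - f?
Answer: -3672/7 ≈ -524.57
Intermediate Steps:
U(f) = 0
k(I) = 0
K(z) = 3/7 (K(z) = (⅐)*3 = 3/7)
H(G, L) = 18/7 - L (H(G, L) = 3 - (1*L + 3/7) = 3 - (L + 3/7) = 3 - (3/7 + L) = 3 + (-3/7 - L) = 18/7 - L)
(k(3) - H(q(6, 0), 5))*(-112 - 104) = (0 - (18/7 - 1*5))*(-112 - 104) = (0 - (18/7 - 5))*(-216) = (0 - 1*(-17/7))*(-216) = (0 + 17/7)*(-216) = (17/7)*(-216) = -3672/7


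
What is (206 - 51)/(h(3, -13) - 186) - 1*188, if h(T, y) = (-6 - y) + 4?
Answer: -6611/35 ≈ -188.89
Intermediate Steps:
h(T, y) = -2 - y
(206 - 51)/(h(3, -13) - 186) - 1*188 = (206 - 51)/((-2 - 1*(-13)) - 186) - 1*188 = 155/((-2 + 13) - 186) - 188 = 155/(11 - 186) - 188 = 155/(-175) - 188 = 155*(-1/175) - 188 = -31/35 - 188 = -6611/35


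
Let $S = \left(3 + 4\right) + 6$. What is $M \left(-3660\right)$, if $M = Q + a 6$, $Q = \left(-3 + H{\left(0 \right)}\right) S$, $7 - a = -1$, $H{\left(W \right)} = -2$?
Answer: $62220$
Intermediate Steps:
$S = 13$ ($S = 7 + 6 = 13$)
$a = 8$ ($a = 7 - -1 = 7 + 1 = 8$)
$Q = -65$ ($Q = \left(-3 - 2\right) 13 = \left(-5\right) 13 = -65$)
$M = -17$ ($M = -65 + 8 \cdot 6 = -65 + 48 = -17$)
$M \left(-3660\right) = \left(-17\right) \left(-3660\right) = 62220$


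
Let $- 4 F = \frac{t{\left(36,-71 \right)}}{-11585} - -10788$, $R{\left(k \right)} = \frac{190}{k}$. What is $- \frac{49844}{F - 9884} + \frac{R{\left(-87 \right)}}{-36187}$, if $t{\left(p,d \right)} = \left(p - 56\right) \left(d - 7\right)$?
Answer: $\frac{363594554042222}{91772353028631} \approx 3.9619$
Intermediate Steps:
$t{\left(p,d \right)} = \left(-56 + p\right) \left(-7 + d\right)$
$F = - \frac{6248871}{2317}$ ($F = - \frac{\frac{392 - -3976 - 252 - 2556}{-11585} - -10788}{4} = - \frac{\left(392 + 3976 - 252 - 2556\right) \left(- \frac{1}{11585}\right) + 10788}{4} = - \frac{1560 \left(- \frac{1}{11585}\right) + 10788}{4} = - \frac{- \frac{312}{2317} + 10788}{4} = \left(- \frac{1}{4}\right) \frac{24995484}{2317} = - \frac{6248871}{2317} \approx -2697.0$)
$- \frac{49844}{F - 9884} + \frac{R{\left(-87 \right)}}{-36187} = - \frac{49844}{- \frac{6248871}{2317} - 9884} + \frac{190 \frac{1}{-87}}{-36187} = - \frac{49844}{- \frac{29150099}{2317}} + 190 \left(- \frac{1}{87}\right) \left(- \frac{1}{36187}\right) = \left(-49844\right) \left(- \frac{2317}{29150099}\right) - - \frac{190}{3148269} = \frac{115488548}{29150099} + \frac{190}{3148269} = \frac{363594554042222}{91772353028631}$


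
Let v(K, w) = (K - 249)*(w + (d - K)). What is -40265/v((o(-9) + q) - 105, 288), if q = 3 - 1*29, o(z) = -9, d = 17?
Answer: 8053/34621 ≈ 0.23260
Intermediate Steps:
q = -26 (q = 3 - 29 = -26)
v(K, w) = (-249 + K)*(17 + w - K) (v(K, w) = (K - 249)*(w + (17 - K)) = (-249 + K)*(17 + w - K))
-40265/v((o(-9) + q) - 105, 288) = -40265/(-4233 - ((-9 - 26) - 105)² - 249*288 + 266*((-9 - 26) - 105) + ((-9 - 26) - 105)*288) = -40265/(-4233 - (-35 - 105)² - 71712 + 266*(-35 - 105) + (-35 - 105)*288) = -40265/(-4233 - 1*(-140)² - 71712 + 266*(-140) - 140*288) = -40265/(-4233 - 1*19600 - 71712 - 37240 - 40320) = -40265/(-4233 - 19600 - 71712 - 37240 - 40320) = -40265/(-173105) = -40265*(-1/173105) = 8053/34621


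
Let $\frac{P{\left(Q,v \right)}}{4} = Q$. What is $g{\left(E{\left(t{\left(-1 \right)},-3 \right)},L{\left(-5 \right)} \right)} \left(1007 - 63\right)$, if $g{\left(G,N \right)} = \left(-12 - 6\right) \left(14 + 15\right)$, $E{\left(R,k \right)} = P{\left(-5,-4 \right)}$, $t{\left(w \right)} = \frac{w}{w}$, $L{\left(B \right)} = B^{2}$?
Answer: $-492768$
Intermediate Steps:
$P{\left(Q,v \right)} = 4 Q$
$t{\left(w \right)} = 1$
$E{\left(R,k \right)} = -20$ ($E{\left(R,k \right)} = 4 \left(-5\right) = -20$)
$g{\left(G,N \right)} = -522$ ($g{\left(G,N \right)} = \left(-18\right) 29 = -522$)
$g{\left(E{\left(t{\left(-1 \right)},-3 \right)},L{\left(-5 \right)} \right)} \left(1007 - 63\right) = - 522 \left(1007 - 63\right) = \left(-522\right) 944 = -492768$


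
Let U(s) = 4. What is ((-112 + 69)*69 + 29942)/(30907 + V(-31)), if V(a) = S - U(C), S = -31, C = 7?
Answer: 26975/30872 ≈ 0.87377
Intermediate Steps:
V(a) = -35 (V(a) = -31 - 1*4 = -31 - 4 = -35)
((-112 + 69)*69 + 29942)/(30907 + V(-31)) = ((-112 + 69)*69 + 29942)/(30907 - 35) = (-43*69 + 29942)/30872 = (-2967 + 29942)*(1/30872) = 26975*(1/30872) = 26975/30872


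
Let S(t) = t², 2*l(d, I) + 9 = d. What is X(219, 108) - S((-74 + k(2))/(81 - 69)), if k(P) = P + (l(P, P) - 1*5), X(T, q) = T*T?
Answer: 27599615/576 ≈ 47916.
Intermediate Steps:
l(d, I) = -9/2 + d/2
X(T, q) = T²
k(P) = -19/2 + 3*P/2 (k(P) = P + ((-9/2 + P/2) - 1*5) = P + ((-9/2 + P/2) - 5) = P + (-19/2 + P/2) = -19/2 + 3*P/2)
X(219, 108) - S((-74 + k(2))/(81 - 69)) = 219² - ((-74 + (-19/2 + (3/2)*2))/(81 - 69))² = 47961 - ((-74 + (-19/2 + 3))/12)² = 47961 - ((-74 - 13/2)*(1/12))² = 47961 - (-161/2*1/12)² = 47961 - (-161/24)² = 47961 - 1*25921/576 = 47961 - 25921/576 = 27599615/576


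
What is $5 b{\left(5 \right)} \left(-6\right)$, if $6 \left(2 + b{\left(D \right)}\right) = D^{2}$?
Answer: $-65$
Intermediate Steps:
$b{\left(D \right)} = -2 + \frac{D^{2}}{6}$
$5 b{\left(5 \right)} \left(-6\right) = 5 \left(-2 + \frac{5^{2}}{6}\right) \left(-6\right) = 5 \left(-2 + \frac{1}{6} \cdot 25\right) \left(-6\right) = 5 \left(-2 + \frac{25}{6}\right) \left(-6\right) = 5 \cdot \frac{13}{6} \left(-6\right) = \frac{65}{6} \left(-6\right) = -65$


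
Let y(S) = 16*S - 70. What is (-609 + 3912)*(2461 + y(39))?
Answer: 9958545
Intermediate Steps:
y(S) = -70 + 16*S
(-609 + 3912)*(2461 + y(39)) = (-609 + 3912)*(2461 + (-70 + 16*39)) = 3303*(2461 + (-70 + 624)) = 3303*(2461 + 554) = 3303*3015 = 9958545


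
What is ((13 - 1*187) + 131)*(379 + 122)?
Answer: -21543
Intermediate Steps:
((13 - 1*187) + 131)*(379 + 122) = ((13 - 187) + 131)*501 = (-174 + 131)*501 = -43*501 = -21543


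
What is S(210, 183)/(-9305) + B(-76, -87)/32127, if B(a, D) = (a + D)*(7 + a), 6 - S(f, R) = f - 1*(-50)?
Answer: 37604531/99647245 ≈ 0.37738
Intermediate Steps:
S(f, R) = -44 - f (S(f, R) = 6 - (f - 1*(-50)) = 6 - (f + 50) = 6 - (50 + f) = 6 + (-50 - f) = -44 - f)
B(a, D) = (7 + a)*(D + a) (B(a, D) = (D + a)*(7 + a) = (7 + a)*(D + a))
S(210, 183)/(-9305) + B(-76, -87)/32127 = (-44 - 1*210)/(-9305) + ((-76)**2 + 7*(-87) + 7*(-76) - 87*(-76))/32127 = (-44 - 210)*(-1/9305) + (5776 - 609 - 532 + 6612)*(1/32127) = -254*(-1/9305) + 11247*(1/32127) = 254/9305 + 3749/10709 = 37604531/99647245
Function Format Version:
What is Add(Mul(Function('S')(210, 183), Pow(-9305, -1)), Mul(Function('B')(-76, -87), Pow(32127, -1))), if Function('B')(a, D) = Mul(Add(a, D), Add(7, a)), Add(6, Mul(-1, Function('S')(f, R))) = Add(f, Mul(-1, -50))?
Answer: Rational(37604531, 99647245) ≈ 0.37738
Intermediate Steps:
Function('S')(f, R) = Add(-44, Mul(-1, f)) (Function('S')(f, R) = Add(6, Mul(-1, Add(f, Mul(-1, -50)))) = Add(6, Mul(-1, Add(f, 50))) = Add(6, Mul(-1, Add(50, f))) = Add(6, Add(-50, Mul(-1, f))) = Add(-44, Mul(-1, f)))
Function('B')(a, D) = Mul(Add(7, a), Add(D, a)) (Function('B')(a, D) = Mul(Add(D, a), Add(7, a)) = Mul(Add(7, a), Add(D, a)))
Add(Mul(Function('S')(210, 183), Pow(-9305, -1)), Mul(Function('B')(-76, -87), Pow(32127, -1))) = Add(Mul(Add(-44, Mul(-1, 210)), Pow(-9305, -1)), Mul(Add(Pow(-76, 2), Mul(7, -87), Mul(7, -76), Mul(-87, -76)), Pow(32127, -1))) = Add(Mul(Add(-44, -210), Rational(-1, 9305)), Mul(Add(5776, -609, -532, 6612), Rational(1, 32127))) = Add(Mul(-254, Rational(-1, 9305)), Mul(11247, Rational(1, 32127))) = Add(Rational(254, 9305), Rational(3749, 10709)) = Rational(37604531, 99647245)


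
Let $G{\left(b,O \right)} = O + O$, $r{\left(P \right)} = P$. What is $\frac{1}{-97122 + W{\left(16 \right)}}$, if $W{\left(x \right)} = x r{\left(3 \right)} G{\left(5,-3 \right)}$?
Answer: $- \frac{1}{97410} \approx -1.0266 \cdot 10^{-5}$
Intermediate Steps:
$G{\left(b,O \right)} = 2 O$
$W{\left(x \right)} = - 18 x$ ($W{\left(x \right)} = x 3 \cdot 2 \left(-3\right) = 3 x \left(-6\right) = - 18 x$)
$\frac{1}{-97122 + W{\left(16 \right)}} = \frac{1}{-97122 - 288} = \frac{1}{-97410} = - \frac{1}{97410}$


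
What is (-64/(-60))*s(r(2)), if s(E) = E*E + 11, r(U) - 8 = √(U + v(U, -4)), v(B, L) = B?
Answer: 592/5 ≈ 118.40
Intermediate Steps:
r(U) = 8 + √2*√U (r(U) = 8 + √(U + U) = 8 + √(2*U) = 8 + √2*√U)
s(E) = 11 + E² (s(E) = E² + 11 = 11 + E²)
(-64/(-60))*s(r(2)) = (-64/(-60))*(11 + (8 + √2*√2)²) = (-64*(-1/60))*(11 + (8 + 2)²) = 16*(11 + 10²)/15 = 16*(11 + 100)/15 = (16/15)*111 = 592/5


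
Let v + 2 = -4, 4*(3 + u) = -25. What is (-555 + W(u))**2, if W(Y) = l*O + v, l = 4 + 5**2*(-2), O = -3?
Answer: 178929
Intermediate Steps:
u = -37/4 (u = -3 + (1/4)*(-25) = -3 - 25/4 = -37/4 ≈ -9.2500)
v = -6 (v = -2 - 4 = -6)
l = -46 (l = 4 + 25*(-2) = 4 - 50 = -46)
W(Y) = 132 (W(Y) = -46*(-3) - 6 = 138 - 6 = 132)
(-555 + W(u))**2 = (-555 + 132)**2 = (-423)**2 = 178929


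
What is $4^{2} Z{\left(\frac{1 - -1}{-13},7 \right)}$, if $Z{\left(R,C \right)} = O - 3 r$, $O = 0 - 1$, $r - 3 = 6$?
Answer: $-448$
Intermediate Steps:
$r = 9$ ($r = 3 + 6 = 9$)
$O = -1$
$Z{\left(R,C \right)} = -28$ ($Z{\left(R,C \right)} = -1 - 27 = -28$)
$4^{2} Z{\left(\frac{1 - -1}{-13},7 \right)} = 4^{2} \left(-28\right) = 16 \left(-28\right) = -448$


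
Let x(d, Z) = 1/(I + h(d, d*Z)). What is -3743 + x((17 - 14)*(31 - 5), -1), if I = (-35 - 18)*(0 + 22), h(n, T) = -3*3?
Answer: -4398026/1175 ≈ -3743.0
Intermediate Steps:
h(n, T) = -9
I = -1166 (I = -53*22 = -1166)
x(d, Z) = -1/1175 (x(d, Z) = 1/(-1166 - 9) = 1/(-1175) = -1/1175)
-3743 + x((17 - 14)*(31 - 5), -1) = -3743 - 1/1175 = -4398026/1175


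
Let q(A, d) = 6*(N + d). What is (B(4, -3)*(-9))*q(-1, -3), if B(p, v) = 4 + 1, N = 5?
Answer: -540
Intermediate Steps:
q(A, d) = 30 + 6*d (q(A, d) = 6*(5 + d) = 30 + 6*d)
B(p, v) = 5
(B(4, -3)*(-9))*q(-1, -3) = (5*(-9))*(30 + 6*(-3)) = -45*(30 - 18) = -45*12 = -540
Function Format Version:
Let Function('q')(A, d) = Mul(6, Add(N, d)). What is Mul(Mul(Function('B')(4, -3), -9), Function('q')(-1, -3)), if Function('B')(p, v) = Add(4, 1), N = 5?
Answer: -540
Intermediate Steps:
Function('q')(A, d) = Add(30, Mul(6, d)) (Function('q')(A, d) = Mul(6, Add(5, d)) = Add(30, Mul(6, d)))
Function('B')(p, v) = 5
Mul(Mul(Function('B')(4, -3), -9), Function('q')(-1, -3)) = Mul(Mul(5, -9), Add(30, Mul(6, -3))) = Mul(-45, Add(30, -18)) = Mul(-45, 12) = -540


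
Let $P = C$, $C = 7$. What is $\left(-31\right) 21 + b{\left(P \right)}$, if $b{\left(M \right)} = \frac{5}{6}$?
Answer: $- \frac{3901}{6} \approx -650.17$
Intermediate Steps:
$P = 7$
$b{\left(M \right)} = \frac{5}{6}$ ($b{\left(M \right)} = 5 \cdot \frac{1}{6} = \frac{5}{6}$)
$\left(-31\right) 21 + b{\left(P \right)} = \left(-31\right) 21 + \frac{5}{6} = -651 + \frac{5}{6} = - \frac{3901}{6}$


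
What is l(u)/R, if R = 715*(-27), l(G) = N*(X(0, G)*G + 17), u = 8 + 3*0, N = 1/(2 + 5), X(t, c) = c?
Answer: -3/5005 ≈ -0.00059940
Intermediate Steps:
N = ⅐ (N = 1/7 = ⅐ ≈ 0.14286)
u = 8 (u = 8 + 0 = 8)
l(G) = 17/7 + G²/7 (l(G) = (G*G + 17)/7 = (G² + 17)/7 = (17 + G²)/7 = 17/7 + G²/7)
R = -19305
l(u)/R = (17/7 + (⅐)*8²)/(-19305) = (17/7 + (⅐)*64)*(-1/19305) = (17/7 + 64/7)*(-1/19305) = (81/7)*(-1/19305) = -3/5005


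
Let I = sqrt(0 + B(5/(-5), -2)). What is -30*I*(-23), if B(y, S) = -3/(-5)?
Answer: 138*sqrt(15) ≈ 534.47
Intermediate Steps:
B(y, S) = 3/5 (B(y, S) = -3*(-1/5) = 3/5)
I = sqrt(15)/5 (I = sqrt(0 + 3/5) = sqrt(3/5) = sqrt(15)/5 ≈ 0.77460)
-30*I*(-23) = -6*sqrt(15)*(-23) = 138*sqrt(15)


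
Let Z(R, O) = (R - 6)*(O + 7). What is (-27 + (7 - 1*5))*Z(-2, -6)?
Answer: 200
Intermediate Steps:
Z(R, O) = (-6 + R)*(7 + O)
(-27 + (7 - 1*5))*Z(-2, -6) = (-27 + (7 - 1*5))*(-42 - 6*(-6) + 7*(-2) - 6*(-2)) = (-27 + (7 - 5))*(-42 + 36 - 14 + 12) = (-27 + 2)*(-8) = -25*(-8) = 200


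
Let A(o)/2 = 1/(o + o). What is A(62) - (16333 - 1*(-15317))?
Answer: -1962299/62 ≈ -31650.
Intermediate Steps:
A(o) = 1/o (A(o) = 2/(o + o) = 2/((2*o)) = 2*(1/(2*o)) = 1/o)
A(62) - (16333 - 1*(-15317)) = 1/62 - (16333 - 1*(-15317)) = 1/62 - (16333 + 15317) = 1/62 - 1*31650 = 1/62 - 31650 = -1962299/62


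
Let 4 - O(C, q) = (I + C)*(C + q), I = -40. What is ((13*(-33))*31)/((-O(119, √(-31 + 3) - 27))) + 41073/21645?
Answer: 6952555141/95491325865 + 1050621*I*√7/26470222 ≈ 0.072808 + 0.10501*I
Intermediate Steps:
O(C, q) = 4 - (-40 + C)*(C + q)
((13*(-33))*31)/((-O(119, √(-31 + 3) - 27))) + 41073/21645 = ((13*(-33))*31)/((-(4 - 1*119² + 40*119 + 40*(√(-31 + 3) - 27) - 1*119*(√(-31 + 3) - 27)))) + 41073/21645 = (-429*31)/((-(4 - 1*14161 + 4760 + 40*(√(-28) - 27) - 1*119*(√(-28) - 27)))) + 41073*(1/21645) = -13299*(-1/(4 - 14161 + 4760 + 40*(2*I*√7 - 27) - 1*119*(2*I*√7 - 27))) + 13691/7215 = -13299*(-1/(4 - 14161 + 4760 + 40*(-27 + 2*I*√7) - 1*119*(-27 + 2*I*√7))) + 13691/7215 = -13299*(-1/(4 - 14161 + 4760 + (-1080 + 80*I*√7) + (3213 - 238*I*√7))) + 13691/7215 = -13299*(-1/(-7264 - 158*I*√7)) + 13691/7215 = -13299/(7264 + 158*I*√7) + 13691/7215 = 13691/7215 - 13299/(7264 + 158*I*√7)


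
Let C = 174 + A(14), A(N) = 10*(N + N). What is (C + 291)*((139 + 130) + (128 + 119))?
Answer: 384420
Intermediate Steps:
A(N) = 20*N (A(N) = 10*(2*N) = 20*N)
C = 454 (C = 174 + 20*14 = 174 + 280 = 454)
(C + 291)*((139 + 130) + (128 + 119)) = (454 + 291)*((139 + 130) + (128 + 119)) = 745*(269 + 247) = 745*516 = 384420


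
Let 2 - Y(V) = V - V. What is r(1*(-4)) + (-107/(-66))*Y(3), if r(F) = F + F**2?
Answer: 503/33 ≈ 15.242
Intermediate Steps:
Y(V) = 2 (Y(V) = 2 - (V - V) = 2 - 1*0 = 2 + 0 = 2)
r(1*(-4)) + (-107/(-66))*Y(3) = (1*(-4))*(1 + 1*(-4)) - 107/(-66)*2 = -4*(1 - 4) - 107*(-1/66)*2 = -4*(-3) + (107/66)*2 = 12 + 107/33 = 503/33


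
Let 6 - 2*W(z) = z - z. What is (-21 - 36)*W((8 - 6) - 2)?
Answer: -171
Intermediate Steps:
W(z) = 3 (W(z) = 3 - (z - z)/2 = 3 - ½*0 = 3 + 0 = 3)
(-21 - 36)*W((8 - 6) - 2) = (-21 - 36)*3 = -57*3 = -171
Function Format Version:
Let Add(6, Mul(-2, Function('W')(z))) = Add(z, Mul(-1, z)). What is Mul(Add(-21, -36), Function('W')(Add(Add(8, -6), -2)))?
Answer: -171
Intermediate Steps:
Function('W')(z) = 3 (Function('W')(z) = Add(3, Mul(Rational(-1, 2), Add(z, Mul(-1, z)))) = Add(3, Mul(Rational(-1, 2), 0)) = Add(3, 0) = 3)
Mul(Add(-21, -36), Function('W')(Add(Add(8, -6), -2))) = Mul(Add(-21, -36), 3) = Mul(-57, 3) = -171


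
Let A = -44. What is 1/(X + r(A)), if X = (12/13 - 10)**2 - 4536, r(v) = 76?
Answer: -169/739816 ≈ -0.00022844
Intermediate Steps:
X = -752660/169 (X = (12*(1/13) - 10)**2 - 4536 = (12/13 - 10)**2 - 4536 = (-118/13)**2 - 4536 = 13924/169 - 4536 = -752660/169 ≈ -4453.6)
1/(X + r(A)) = 1/(-752660/169 + 76) = 1/(-739816/169) = -169/739816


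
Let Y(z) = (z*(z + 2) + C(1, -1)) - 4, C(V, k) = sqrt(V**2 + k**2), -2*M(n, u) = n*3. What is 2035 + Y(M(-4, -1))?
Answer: 2079 + sqrt(2) ≈ 2080.4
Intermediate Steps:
M(n, u) = -3*n/2 (M(n, u) = -n*3/2 = -3*n/2)
Y(z) = -4 + sqrt(2) + z*(2 + z) (Y(z) = (z*(z + 2) + sqrt(1**2 + (-1)**2)) - 4 = (z*(2 + z) + sqrt(1 + 1)) - 4 = (z*(2 + z) + sqrt(2)) - 4 = (sqrt(2) + z*(2 + z)) - 4 = -4 + sqrt(2) + z*(2 + z))
2035 + Y(M(-4, -1)) = 2035 + (-4 + sqrt(2) + (-3/2*(-4))**2 + 2*(-3/2*(-4))) = 2035 + (-4 + sqrt(2) + 6**2 + 2*6) = 2035 + (-4 + sqrt(2) + 36 + 12) = 2035 + (44 + sqrt(2)) = 2079 + sqrt(2)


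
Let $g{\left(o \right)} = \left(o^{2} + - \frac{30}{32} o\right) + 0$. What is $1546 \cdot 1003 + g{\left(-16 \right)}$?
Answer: $1550909$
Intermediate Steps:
$g{\left(o \right)} = o^{2} - \frac{15 o}{16}$ ($g{\left(o \right)} = \left(o^{2} + \left(-30\right) \frac{1}{32} o\right) + 0 = \left(o^{2} - \frac{15 o}{16}\right) + 0 = o^{2} - \frac{15 o}{16}$)
$1546 \cdot 1003 + g{\left(-16 \right)} = 1546 \cdot 1003 + \frac{1}{16} \left(-16\right) \left(-15 + 16 \left(-16\right)\right) = 1550638 + \frac{1}{16} \left(-16\right) \left(-15 - 256\right) = 1550638 + \frac{1}{16} \left(-16\right) \left(-271\right) = 1550638 + 271 = 1550909$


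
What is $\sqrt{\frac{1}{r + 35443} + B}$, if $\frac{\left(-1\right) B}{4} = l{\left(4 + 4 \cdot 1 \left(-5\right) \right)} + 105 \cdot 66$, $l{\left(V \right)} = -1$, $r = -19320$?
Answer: $\frac{i \sqrt{7204805475241}}{16123} \approx 166.48 i$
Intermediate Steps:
$B = -27716$ ($B = - 4 \left(-1 + 105 \cdot 66\right) = - 4 \left(-1 + 6930\right) = \left(-4\right) 6929 = -27716$)
$\sqrt{\frac{1}{r + 35443} + B} = \sqrt{\frac{1}{-19320 + 35443} - 27716} = \sqrt{\frac{1}{16123} - 27716} = \sqrt{- \frac{446865067}{16123}} = \frac{i \sqrt{7204805475241}}{16123}$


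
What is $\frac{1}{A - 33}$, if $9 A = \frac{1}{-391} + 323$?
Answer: $\frac{3519}{10165} \approx 0.34619$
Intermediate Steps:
$A = \frac{126292}{3519}$ ($A = \frac{\frac{1}{-391} + 323}{9} = \frac{- \frac{1}{391} + 323}{9} = \frac{1}{9} \cdot \frac{126292}{391} = \frac{126292}{3519} \approx 35.889$)
$\frac{1}{A - 33} = \frac{1}{\frac{126292}{3519} - 33} = \frac{1}{\frac{10165}{3519}} = \frac{3519}{10165}$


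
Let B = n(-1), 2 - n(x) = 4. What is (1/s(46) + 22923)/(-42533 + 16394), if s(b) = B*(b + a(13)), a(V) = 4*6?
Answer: -3209219/3659460 ≈ -0.87697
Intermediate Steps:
a(V) = 24
n(x) = -2 (n(x) = 2 - 1*4 = 2 - 4 = -2)
B = -2
s(b) = -48 - 2*b (s(b) = -2*(b + 24) = -2*(24 + b) = -48 - 2*b)
(1/s(46) + 22923)/(-42533 + 16394) = (1/(-48 - 2*46) + 22923)/(-42533 + 16394) = (1/(-48 - 92) + 22923)/(-26139) = (1/(-140) + 22923)*(-1/26139) = (-1/140 + 22923)*(-1/26139) = (3209219/140)*(-1/26139) = -3209219/3659460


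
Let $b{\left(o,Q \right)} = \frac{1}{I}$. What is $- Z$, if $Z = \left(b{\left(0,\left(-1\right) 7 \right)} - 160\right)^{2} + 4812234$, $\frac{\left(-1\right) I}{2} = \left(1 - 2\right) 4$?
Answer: $- \frac{309618817}{64} \approx -4.8378 \cdot 10^{6}$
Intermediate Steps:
$I = 8$ ($I = - 2 \left(1 - 2\right) 4 = - 2 \left(\left(-1\right) 4\right) = \left(-2\right) \left(-4\right) = 8$)
$b{\left(o,Q \right)} = \frac{1}{8}$
$Z = \frac{309618817}{64}$ ($Z = \left(\frac{1}{8} - 160\right)^{2} + 4812234 = \left(- \frac{1279}{8}\right)^{2} + 4812234 = \frac{1635841}{64} + 4812234 = \frac{309618817}{64} \approx 4.8378 \cdot 10^{6}$)
$- Z = \left(-1\right) \frac{309618817}{64} = - \frac{309618817}{64}$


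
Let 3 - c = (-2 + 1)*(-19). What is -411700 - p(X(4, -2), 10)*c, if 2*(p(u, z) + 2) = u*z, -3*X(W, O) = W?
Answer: -1235516/3 ≈ -4.1184e+5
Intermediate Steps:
X(W, O) = -W/3
p(u, z) = -2 + u*z/2 (p(u, z) = -2 + (u*z)/2 = -2 + u*z/2)
c = -16 (c = 3 - (-2 + 1)*(-19) = 3 - (-1)*(-19) = 3 - 1*19 = 3 - 19 = -16)
-411700 - p(X(4, -2), 10)*c = -411700 - (-2 + (1/2)*(-1/3*4)*10)*(-16) = -411700 - (-2 + (1/2)*(-4/3)*10)*(-16) = -411700 - (-2 - 20/3)*(-16) = -411700 - (-26)*(-16)/3 = -411700 - 1*416/3 = -411700 - 416/3 = -1235516/3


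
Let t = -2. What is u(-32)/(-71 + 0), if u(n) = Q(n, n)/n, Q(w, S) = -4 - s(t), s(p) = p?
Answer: -1/1136 ≈ -0.00088028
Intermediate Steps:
Q(w, S) = -2 (Q(w, S) = -4 - 1*(-2) = -4 + 2 = -2)
u(n) = -2/n
u(-32)/(-71 + 0) = (-2/(-32))/(-71 + 0) = -2*(-1/32)/(-71) = (1/16)*(-1/71) = -1/1136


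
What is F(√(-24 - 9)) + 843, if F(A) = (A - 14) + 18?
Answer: 847 + I*√33 ≈ 847.0 + 5.7446*I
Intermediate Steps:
F(A) = 4 + A (F(A) = (-14 + A) + 18 = 4 + A)
F(√(-24 - 9)) + 843 = (4 + √(-24 - 9)) + 843 = (4 + √(-33)) + 843 = (4 + I*√33) + 843 = 847 + I*√33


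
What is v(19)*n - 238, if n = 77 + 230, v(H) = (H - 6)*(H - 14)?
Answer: 19717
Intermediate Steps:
v(H) = (-14 + H)*(-6 + H) (v(H) = (-6 + H)*(-14 + H) = (-14 + H)*(-6 + H))
n = 307
v(19)*n - 238 = (84 + 19**2 - 20*19)*307 - 238 = (84 + 361 - 380)*307 - 238 = 65*307 - 238 = 19955 - 238 = 19717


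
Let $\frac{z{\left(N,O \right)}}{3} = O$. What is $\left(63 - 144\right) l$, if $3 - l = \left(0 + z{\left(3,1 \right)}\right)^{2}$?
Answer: $486$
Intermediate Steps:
$z{\left(N,O \right)} = 3 O$
$l = -6$ ($l = 3 - \left(0 + 3 \cdot 1\right)^{2} = 3 - \left(0 + 3\right)^{2} = 3 - 3^{2} = 3 - 9 = -6$)
$\left(63 - 144\right) l = \left(63 - 144\right) \left(-6\right) = \left(-81\right) \left(-6\right) = 486$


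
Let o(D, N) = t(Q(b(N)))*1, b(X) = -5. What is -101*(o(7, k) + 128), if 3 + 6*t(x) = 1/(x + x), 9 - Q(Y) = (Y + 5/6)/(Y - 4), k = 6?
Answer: -5936982/461 ≈ -12878.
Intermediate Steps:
Q(Y) = 9 - (⅚ + Y)/(-4 + Y) (Q(Y) = 9 - (Y + 5/6)/(Y - 4) = 9 - (Y + 5*(⅙))/(-4 + Y) = 9 - (Y + ⅚)/(-4 + Y) = 9 - (⅚ + Y)/(-4 + Y))
t(x) = -½ + 1/(12*x) (t(x) = -½ + 1/(6*(x + x)) = -½ + 1/(6*((2*x))) = -½ + (1/(2*x))/6 = -½ + 1/(12*x))
o(D, N) = -226/461 (o(D, N) = ((1 - (-221 + 48*(-5))/(-4 - 5))/(12*(((-221 + 48*(-5))/(6*(-4 - 5))))))*1 = ((1 - (-221 - 240)/(-9))/(12*(((⅙)*(-221 - 240)/(-9)))))*1 = ((1 - (-1)*(-461)/9)/(12*(((⅙)*(-⅑)*(-461)))))*1 = ((1 - 6*461/54)/(12*(461/54)))*1 = ((1/12)*(54/461)*(1 - 461/9))*1 = ((1/12)*(54/461)*(-452/9))*1 = -226/461*1 = -226/461)
-101*(o(7, k) + 128) = -101*(-226/461 + 128) = -101*58782/461 = -5936982/461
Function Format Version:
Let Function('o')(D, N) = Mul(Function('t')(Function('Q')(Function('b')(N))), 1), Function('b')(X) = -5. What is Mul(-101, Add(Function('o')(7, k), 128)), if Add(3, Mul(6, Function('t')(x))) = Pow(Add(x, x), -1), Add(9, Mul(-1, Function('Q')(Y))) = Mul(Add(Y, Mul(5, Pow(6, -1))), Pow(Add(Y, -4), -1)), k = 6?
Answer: Rational(-5936982, 461) ≈ -12878.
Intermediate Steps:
Function('Q')(Y) = Add(9, Mul(-1, Pow(Add(-4, Y), -1), Add(Rational(5, 6), Y))) (Function('Q')(Y) = Add(9, Mul(-1, Mul(Add(Y, Mul(5, Pow(6, -1))), Pow(Add(Y, -4), -1)))) = Add(9, Mul(-1, Mul(Add(Y, Mul(5, Rational(1, 6))), Pow(Add(-4, Y), -1)))) = Add(9, Mul(-1, Mul(Add(Y, Rational(5, 6)), Pow(Add(-4, Y), -1)))) = Add(9, Mul(-1, Mul(Add(Rational(5, 6), Y), Pow(Add(-4, Y), -1)))) = Add(9, Mul(-1, Mul(Pow(Add(-4, Y), -1), Add(Rational(5, 6), Y)))) = Add(9, Mul(-1, Pow(Add(-4, Y), -1), Add(Rational(5, 6), Y))))
Function('t')(x) = Add(Rational(-1, 2), Mul(Rational(1, 12), Pow(x, -1))) (Function('t')(x) = Add(Rational(-1, 2), Mul(Rational(1, 6), Pow(Add(x, x), -1))) = Add(Rational(-1, 2), Mul(Rational(1, 6), Pow(Mul(2, x), -1))) = Add(Rational(-1, 2), Mul(Rational(1, 6), Mul(Rational(1, 2), Pow(x, -1)))) = Add(Rational(-1, 2), Mul(Rational(1, 12), Pow(x, -1))))
Function('o')(D, N) = Rational(-226, 461) (Function('o')(D, N) = Mul(Mul(Rational(1, 12), Pow(Mul(Rational(1, 6), Pow(Add(-4, -5), -1), Add(-221, Mul(48, -5))), -1), Add(1, Mul(-6, Mul(Rational(1, 6), Pow(Add(-4, -5), -1), Add(-221, Mul(48, -5)))))), 1) = Mul(Mul(Rational(1, 12), Pow(Mul(Rational(1, 6), Pow(-9, -1), Add(-221, -240)), -1), Add(1, Mul(-6, Mul(Rational(1, 6), Pow(-9, -1), Add(-221, -240))))), 1) = Mul(Mul(Rational(1, 12), Pow(Mul(Rational(1, 6), Rational(-1, 9), -461), -1), Add(1, Mul(-6, Mul(Rational(1, 6), Rational(-1, 9), -461)))), 1) = Mul(Mul(Rational(1, 12), Pow(Rational(461, 54), -1), Add(1, Mul(-6, Rational(461, 54)))), 1) = Mul(Mul(Rational(1, 12), Rational(54, 461), Add(1, Rational(-461, 9))), 1) = Mul(Mul(Rational(1, 12), Rational(54, 461), Rational(-452, 9)), 1) = Mul(Rational(-226, 461), 1) = Rational(-226, 461))
Mul(-101, Add(Function('o')(7, k), 128)) = Mul(-101, Add(Rational(-226, 461), 128)) = Mul(-101, Rational(58782, 461)) = Rational(-5936982, 461)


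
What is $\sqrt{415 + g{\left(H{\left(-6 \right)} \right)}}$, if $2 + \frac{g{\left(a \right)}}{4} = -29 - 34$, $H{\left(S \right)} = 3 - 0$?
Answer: $\sqrt{155} \approx 12.45$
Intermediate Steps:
$H{\left(S \right)} = 3$ ($H{\left(S \right)} = 3 + 0 = 3$)
$g{\left(a \right)} = -260$ ($g{\left(a \right)} = -8 + 4 \left(-29 - 34\right) = -8 + 4 \left(-63\right) = -8 - 252 = -260$)
$\sqrt{415 + g{\left(H{\left(-6 \right)} \right)}} = \sqrt{415 - 260} = \sqrt{155}$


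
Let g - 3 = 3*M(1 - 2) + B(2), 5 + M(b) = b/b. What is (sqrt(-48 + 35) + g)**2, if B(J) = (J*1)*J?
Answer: (5 - I*sqrt(13))**2 ≈ 12.0 - 36.056*I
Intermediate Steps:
B(J) = J**2 (B(J) = J*J = J**2)
M(b) = -4 (M(b) = -5 + b/b = -5 + 1 = -4)
g = -5 (g = 3 + (3*(-4) + 2**2) = 3 + (-12 + 4) = 3 - 8 = -5)
(sqrt(-48 + 35) + g)**2 = (sqrt(-48 + 35) - 5)**2 = (sqrt(-13) - 5)**2 = (I*sqrt(13) - 5)**2 = (-5 + I*sqrt(13))**2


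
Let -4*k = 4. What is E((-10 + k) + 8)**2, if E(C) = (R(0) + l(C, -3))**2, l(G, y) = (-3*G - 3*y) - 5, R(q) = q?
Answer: 28561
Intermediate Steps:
k = -1 (k = -1/4*4 = -1)
l(G, y) = -5 - 3*G - 3*y
E(C) = (4 - 3*C)**2 (E(C) = (0 + (-5 - 3*C - 3*(-3)))**2 = (0 + (-5 - 3*C + 9))**2 = (0 + (4 - 3*C))**2 = (4 - 3*C)**2)
E((-10 + k) + 8)**2 = ((-4 + 3*((-10 - 1) + 8))**2)**2 = ((-4 + 3*(-11 + 8))**2)**2 = ((-4 + 3*(-3))**2)**2 = ((-4 - 9)**2)**2 = ((-13)**2)**2 = 169**2 = 28561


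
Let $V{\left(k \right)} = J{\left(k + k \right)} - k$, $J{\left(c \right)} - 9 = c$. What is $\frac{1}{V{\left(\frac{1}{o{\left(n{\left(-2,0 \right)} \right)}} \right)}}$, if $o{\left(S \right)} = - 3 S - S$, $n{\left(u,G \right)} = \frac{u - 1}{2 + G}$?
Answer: $\frac{6}{55} \approx 0.10909$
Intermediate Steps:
$J{\left(c \right)} = 9 + c$
$n{\left(u,G \right)} = \frac{-1 + u}{2 + G}$
$o{\left(S \right)} = - 4 S$
$V{\left(k \right)} = 9 + k$ ($V{\left(k \right)} = \left(9 + \left(k + k\right)\right) - k = \left(9 + 2 k\right) - k = 9 + k$)
$\frac{1}{V{\left(\frac{1}{o{\left(n{\left(-2,0 \right)} \right)}} \right)}} = \frac{1}{9 + \frac{1}{\left(-4\right) \frac{-1 - 2}{2 + 0}}} = \frac{1}{9 + \frac{1}{\left(-4\right) \frac{1}{2} \left(-3\right)}} = \frac{1}{9 + \frac{1}{\left(-4\right) \left(- \frac{3}{2}\right)}} = \frac{1}{9 + \frac{1}{6}} = \frac{1}{\frac{55}{6}} = \frac{6}{55}$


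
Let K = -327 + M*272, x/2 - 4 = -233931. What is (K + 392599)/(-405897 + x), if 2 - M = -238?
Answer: -457552/873751 ≈ -0.52366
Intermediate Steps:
x = -467854 (x = 8 + 2*(-233931) = 8 - 467862 = -467854)
M = 240 (M = 2 - 1*(-238) = 2 + 238 = 240)
K = 64953 (K = -327 + 240*272 = -327 + 65280 = 64953)
(K + 392599)/(-405897 + x) = (64953 + 392599)/(-405897 - 467854) = 457552/(-873751) = 457552*(-1/873751) = -457552/873751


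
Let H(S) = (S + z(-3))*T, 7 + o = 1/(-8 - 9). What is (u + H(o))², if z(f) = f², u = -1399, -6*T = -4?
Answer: 564585121/289 ≈ 1.9536e+6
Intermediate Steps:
T = ⅔ (T = -⅙*(-4) = ⅔ ≈ 0.66667)
o = -120/17 (o = -7 + 1/(-8 - 9) = -7 + 1/(-17) = -7 - 1/17 = -120/17 ≈ -7.0588)
H(S) = 6 + 2*S/3 (H(S) = (S + (-3)²)*(⅔) = (S + 9)*(⅔) = (9 + S)*(⅔) = 6 + 2*S/3)
(u + H(o))² = (-1399 + (6 + (⅔)*(-120/17)))² = (-1399 + (6 - 80/17))² = (-1399 + 22/17)² = (-23761/17)² = 564585121/289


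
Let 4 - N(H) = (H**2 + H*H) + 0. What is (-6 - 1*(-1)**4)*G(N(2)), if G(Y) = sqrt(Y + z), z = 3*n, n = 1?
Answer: -7*I ≈ -7.0*I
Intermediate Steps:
N(H) = 4 - 2*H**2 (N(H) = 4 - ((H**2 + H*H) + 0) = 4 - ((H**2 + H**2) + 0) = 4 - (2*H**2 + 0) = 4 - 2*H**2)
z = 3 (z = 3*1 = 3)
G(Y) = sqrt(3 + Y) (G(Y) = sqrt(Y + 3) = sqrt(3 + Y))
(-6 - 1*(-1)**4)*G(N(2)) = (-6 - 1*(-1)**4)*sqrt(3 + (4 - 2*2**2)) = (-6 - 1*1)*sqrt(3 + (4 - 2*4)) = (-6 - 1)*sqrt(3 + (4 - 8)) = -7*sqrt(3 - 4) = -7*I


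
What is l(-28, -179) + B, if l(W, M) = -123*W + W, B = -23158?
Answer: -19742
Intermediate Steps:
l(W, M) = -122*W
l(-28, -179) + B = -122*(-28) - 23158 = 3416 - 23158 = -19742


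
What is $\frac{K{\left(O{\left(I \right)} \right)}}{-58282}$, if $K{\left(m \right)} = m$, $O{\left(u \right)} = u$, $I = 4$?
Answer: $- \frac{2}{29141} \approx -6.8632 \cdot 10^{-5}$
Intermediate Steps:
$\frac{K{\left(O{\left(I \right)} \right)}}{-58282} = \frac{4}{-58282} = 4 \left(- \frac{1}{58282}\right) = - \frac{2}{29141}$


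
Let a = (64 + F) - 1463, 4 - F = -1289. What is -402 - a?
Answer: -296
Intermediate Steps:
F = 1293 (F = 4 - 1*(-1289) = 4 + 1289 = 1293)
a = -106 (a = (64 + 1293) - 1463 = 1357 - 1463 = -106)
-402 - a = -402 - 1*(-106) = -402 + 106 = -296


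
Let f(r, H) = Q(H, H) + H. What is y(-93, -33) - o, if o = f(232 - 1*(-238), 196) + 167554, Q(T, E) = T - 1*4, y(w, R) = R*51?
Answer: -169625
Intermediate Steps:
y(w, R) = 51*R
Q(T, E) = -4 + T (Q(T, E) = T - 4 = -4 + T)
f(r, H) = -4 + 2*H (f(r, H) = (-4 + H) + H = -4 + 2*H)
o = 167942 (o = (-4 + 2*196) + 167554 = (-4 + 392) + 167554 = 388 + 167554 = 167942)
y(-93, -33) - o = 51*(-33) - 1*167942 = -1683 - 167942 = -169625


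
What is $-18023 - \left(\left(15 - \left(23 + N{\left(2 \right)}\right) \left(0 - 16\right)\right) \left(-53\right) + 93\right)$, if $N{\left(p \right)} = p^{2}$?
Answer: $5575$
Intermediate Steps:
$-18023 - \left(\left(15 - \left(23 + N{\left(2 \right)}\right) \left(0 - 16\right)\right) \left(-53\right) + 93\right) = -18023 - \left(\left(15 - \left(23 + 2^{2}\right) \left(0 - 16\right)\right) \left(-53\right) + 93\right) = -18023 - \left(\left(15 - \left(23 + 4\right) \left(-16\right)\right) \left(-53\right) + 93\right) = -18023 - \left(\left(15 - 27 \left(-16\right)\right) \left(-53\right) + 93\right) = -18023 - \left(\left(15 - -432\right) \left(-53\right) + 93\right) = -18023 - \left(\left(15 + 432\right) \left(-53\right) + 93\right) = -18023 - \left(447 \left(-53\right) + 93\right) = -18023 - \left(-23691 + 93\right) = -18023 - -23598 = -18023 + 23598 = 5575$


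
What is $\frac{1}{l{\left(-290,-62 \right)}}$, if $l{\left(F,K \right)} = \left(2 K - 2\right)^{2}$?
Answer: $\frac{1}{15876} \approx 6.2988 \cdot 10^{-5}$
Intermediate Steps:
$l{\left(F,K \right)} = \left(-2 + 2 K\right)^{2}$
$\frac{1}{l{\left(-290,-62 \right)}} = \frac{1}{4 \left(-1 - 62\right)^{2}} = \frac{1}{4 \left(-63\right)^{2}} = \frac{1}{4 \cdot 3969} = \frac{1}{15876}$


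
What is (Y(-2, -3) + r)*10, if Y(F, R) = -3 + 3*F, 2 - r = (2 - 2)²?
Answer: -70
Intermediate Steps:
r = 2 (r = 2 - (2 - 2)² = 2 - 1*0² = 2 - 1*0 = 2 + 0 = 2)
(Y(-2, -3) + r)*10 = ((-3 + 3*(-2)) + 2)*10 = ((-3 - 6) + 2)*10 = (-9 + 2)*10 = -7*10 = -70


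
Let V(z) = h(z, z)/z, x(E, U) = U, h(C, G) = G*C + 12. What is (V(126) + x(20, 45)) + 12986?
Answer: 276299/21 ≈ 13157.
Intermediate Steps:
h(C, G) = 12 + C*G (h(C, G) = C*G + 12 = 12 + C*G)
V(z) = (12 + z**2)/z (V(z) = (12 + z*z)/z = (12 + z**2)/z)
(V(126) + x(20, 45)) + 12986 = ((126 + 12/126) + 45) + 12986 = ((126 + 12*(1/126)) + 45) + 12986 = ((126 + 2/21) + 45) + 12986 = (2648/21 + 45) + 12986 = 3593/21 + 12986 = 276299/21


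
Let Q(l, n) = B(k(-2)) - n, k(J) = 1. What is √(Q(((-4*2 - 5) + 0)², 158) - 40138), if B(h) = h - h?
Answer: 2*I*√10074 ≈ 200.74*I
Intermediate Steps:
B(h) = 0
Q(l, n) = -n (Q(l, n) = 0 - n = -n)
√(Q(((-4*2 - 5) + 0)², 158) - 40138) = √(-1*158 - 40138) = √(-158 - 40138) = √(-40296) = 2*I*√10074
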